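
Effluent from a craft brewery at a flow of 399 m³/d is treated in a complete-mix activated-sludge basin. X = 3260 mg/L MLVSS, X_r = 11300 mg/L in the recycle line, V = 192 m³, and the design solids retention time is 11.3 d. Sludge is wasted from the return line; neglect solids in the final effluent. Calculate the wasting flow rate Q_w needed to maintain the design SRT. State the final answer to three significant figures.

Q_w ≈ 4.90 m³/d

θ_c = V·X/(Q_w·X_r) when wasting from the recycle, so Q_w = V·X/(θ_c·X_r) = 192.0 × 3260 / (11.3 × 11300) = 4.902 m³/d.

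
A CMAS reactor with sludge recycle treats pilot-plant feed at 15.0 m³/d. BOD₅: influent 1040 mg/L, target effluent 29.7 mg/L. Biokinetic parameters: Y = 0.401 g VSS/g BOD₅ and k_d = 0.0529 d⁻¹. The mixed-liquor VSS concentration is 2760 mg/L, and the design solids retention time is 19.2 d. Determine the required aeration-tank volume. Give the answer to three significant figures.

Rearranging the biomass balance for a CMAS with decay, V = Y·Q·ΔS·θ_c / [X·(1+k_d θ_c)] = 0.401 × 15.0 × (1040 − 29.7) × 19.2 / [2760 × (1 + 0.0529 × 19.2)] = 1.17×10^5 / 5563 = 20.97 m³.

V ≈ 21.0 m³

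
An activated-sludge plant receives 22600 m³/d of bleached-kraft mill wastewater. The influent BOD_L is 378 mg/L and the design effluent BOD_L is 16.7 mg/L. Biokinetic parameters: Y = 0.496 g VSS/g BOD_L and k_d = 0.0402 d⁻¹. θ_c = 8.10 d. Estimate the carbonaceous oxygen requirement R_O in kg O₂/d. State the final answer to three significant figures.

Observed yield with endogenous decay: Y_obs = Y / (1 + k_d·θ_c) = 0.496 / (1 + 0.0402 × 8.10) = 0.496 / 1.326 = 0.3742 g VSS/g BOD_L.
ΔS = 378 − 16.7 = 361.3 mg/L, so the substrate removal rate is 22600 × 361.3/1000 = 8165 kg BOD_L/d.
Biomass synthesised: P_X = Y_obs × 8165 = 3055 kg VSS/d.
R_O = Q·ΔS − 1.42 P_X = 8165 − 4338 = 3827 kg O₂/d.

R_O ≈ 3830 kg O₂/d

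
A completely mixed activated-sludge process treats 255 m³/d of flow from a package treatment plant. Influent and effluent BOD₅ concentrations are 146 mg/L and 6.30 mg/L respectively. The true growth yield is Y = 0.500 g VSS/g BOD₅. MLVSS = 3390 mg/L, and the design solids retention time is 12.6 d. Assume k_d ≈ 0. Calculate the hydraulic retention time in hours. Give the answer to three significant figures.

With k_d = 0 the design equation reduces to V = Y Q (S₀−S) θ_c / X = 0.500 × 255 × (146 − 6.30) × 12.6 / 3390 = 66.20 m³.
τ = V/Q = 66.20/255 = 0.2596 d, or 6.231 h.

τ ≈ 6.23 h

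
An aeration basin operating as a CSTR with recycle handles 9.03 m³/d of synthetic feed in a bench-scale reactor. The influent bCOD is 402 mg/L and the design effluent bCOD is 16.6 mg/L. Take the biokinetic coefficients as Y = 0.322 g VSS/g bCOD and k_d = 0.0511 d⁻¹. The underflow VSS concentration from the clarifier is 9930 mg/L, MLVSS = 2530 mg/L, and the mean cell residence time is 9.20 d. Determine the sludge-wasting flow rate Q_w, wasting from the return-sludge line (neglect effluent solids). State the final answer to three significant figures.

Q_w ≈ 0.0768 m³/d

Rearranging the biomass balance for a CMAS with decay, V = Y·Q·ΔS·θ_c / [X·(1+k_d θ_c)] = 0.322 × 9.03 × (402 − 16.6) × 9.20 / [2530 × (1 + 0.0511 × 9.20)] = 1.03×10^4 / 3719 = 2.772 m³.
Q_w = (V·X)/(θ_c X_r) = 2.772 × 2530 / (9.20 × 9930) = 0.07676 m³/d.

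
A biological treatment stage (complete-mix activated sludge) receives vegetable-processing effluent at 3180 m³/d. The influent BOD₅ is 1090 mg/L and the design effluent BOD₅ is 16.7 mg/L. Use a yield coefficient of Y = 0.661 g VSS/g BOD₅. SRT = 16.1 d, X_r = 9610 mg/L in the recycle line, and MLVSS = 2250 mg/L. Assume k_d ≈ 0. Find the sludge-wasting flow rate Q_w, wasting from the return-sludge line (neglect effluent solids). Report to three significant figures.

Biomass mass balance (decay neglected): V·X = Y·Q·(S₀ − S)·θ_c, so V = 0.661 × 3180 × (1090 − 16.7) × 16.1 / 2250 = 16143 m³.
θ_c = V·X/(Q_w·X_r) when wasting from the recycle, so Q_w = V·X/(θ_c·X_r) = 16143 × 2250 / (16.1 × 9610) = 234.8 m³/d.

Q_w ≈ 235 m³/d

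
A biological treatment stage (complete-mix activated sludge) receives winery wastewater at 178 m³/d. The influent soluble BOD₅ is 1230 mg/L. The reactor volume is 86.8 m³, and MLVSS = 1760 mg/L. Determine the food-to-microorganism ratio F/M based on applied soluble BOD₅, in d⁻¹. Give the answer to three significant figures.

F/M ≈ 1.43 d⁻¹

F/M = Q·S₀ / (V·X) = 178 × 1230 / (86.80 × 1760) = 1.433 g soluble BOD₅·(g VSS·d)⁻¹.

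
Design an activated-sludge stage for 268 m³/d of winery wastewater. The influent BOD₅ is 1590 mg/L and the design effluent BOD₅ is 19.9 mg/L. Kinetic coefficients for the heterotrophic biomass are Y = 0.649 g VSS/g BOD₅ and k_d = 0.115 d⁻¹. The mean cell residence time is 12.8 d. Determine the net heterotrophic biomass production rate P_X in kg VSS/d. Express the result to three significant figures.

The observed yield is Y_obs = Y/(1 + k_d·θ_c) = 0.649 / (1 + 0.115 × 12.8) = 0.649 / 2.472 = 0.2625 g VSS per g BOD₅ removed.
Substrate removed = Q·(S₀ − S) = 268 m³/d × (1590 − 19.9) g/m³ = 4.21×10^5 g/d = 420.8 kg/d.
Net biomass production P_X = Y_obs × Q·(S₀ − S) = 0.2625 × 420.8 = 110.5 kg VSS/d.

P_X ≈ 110 kg VSS/d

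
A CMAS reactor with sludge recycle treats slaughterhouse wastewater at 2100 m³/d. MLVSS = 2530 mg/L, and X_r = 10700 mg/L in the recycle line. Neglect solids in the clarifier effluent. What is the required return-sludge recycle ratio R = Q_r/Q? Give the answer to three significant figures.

R ≈ 0.310

Solids balance on the clarifier gives (1+R)X = R·X_r, so R = X/(X_r − X) = 2530 / (10700 − 2530) = 0.3097.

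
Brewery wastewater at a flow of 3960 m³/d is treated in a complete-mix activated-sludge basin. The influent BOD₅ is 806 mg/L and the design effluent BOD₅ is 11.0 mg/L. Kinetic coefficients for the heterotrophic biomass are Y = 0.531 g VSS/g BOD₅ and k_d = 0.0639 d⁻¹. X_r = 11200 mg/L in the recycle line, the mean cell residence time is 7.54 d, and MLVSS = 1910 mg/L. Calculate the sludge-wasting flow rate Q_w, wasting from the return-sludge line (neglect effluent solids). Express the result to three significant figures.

Steady-state biomass mass balance: V·X·(1 + k_d·θ_c) = Y·Q·(S₀ − S)·θ_c, so V = 0.531 × 3960 × (806 − 11.0) × 7.54 / [1910 × (1 + 0.0639 × 7.54)] = 1.26×10^7 / 2830 = 4454 m³.
θ_c = V·X/(Q_w·X_r) when wasting from the recycle, so Q_w = V·X/(θ_c·X_r) = 4454 × 1910 / (7.54 × 11200) = 100.7 m³/d.

Q_w ≈ 101 m³/d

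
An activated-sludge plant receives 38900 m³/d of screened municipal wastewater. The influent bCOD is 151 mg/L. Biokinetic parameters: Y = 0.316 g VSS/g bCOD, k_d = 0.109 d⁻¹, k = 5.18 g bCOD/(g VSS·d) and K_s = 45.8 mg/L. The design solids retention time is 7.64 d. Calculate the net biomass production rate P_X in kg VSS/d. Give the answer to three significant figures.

P_X ≈ 960 kg VSS/d

From the Monod/SRT balance for a CMAS, S = K_s·(1+k_d θ_c)/[θ_c·(Y k − k_d) − 1] = 45.8 × (1 + 0.109 × 7.64) / [7.64 × (0.316 × 5.18 − 0.109) − 1] = 83.94 / 10.67 = 7.865 mg/L.
The observed yield is Y_obs = Y/(1 + k_d·θ_c) = 0.316 / (1 + 0.109 × 7.64) = 0.316 / 1.833 = 0.1724 g VSS per g bCOD removed.
Q·(S₀ − S) = 38900 × (151 − 7.86) × 10⁻³ = 5568 kg/d removed.
So the net sludge growth is P_X = 0.1724 × 5568 = 960.0 kg VSS/d.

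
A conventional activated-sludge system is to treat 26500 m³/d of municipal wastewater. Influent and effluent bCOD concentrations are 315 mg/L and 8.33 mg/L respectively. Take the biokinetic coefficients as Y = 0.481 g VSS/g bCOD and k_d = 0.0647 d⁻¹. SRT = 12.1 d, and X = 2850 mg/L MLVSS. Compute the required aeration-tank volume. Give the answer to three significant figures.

V ≈ 9310 m³

From the SRT design equation V = Y Q (S₀−S) θ_c / [X (1 + k_d θ_c)] = 0.481 × 26500 × (315 − 8.33) × 12.1 / [2850 × (1 + 0.0647 × 12.1)] = 4.73×10^7 / 5081 = 9309 m³.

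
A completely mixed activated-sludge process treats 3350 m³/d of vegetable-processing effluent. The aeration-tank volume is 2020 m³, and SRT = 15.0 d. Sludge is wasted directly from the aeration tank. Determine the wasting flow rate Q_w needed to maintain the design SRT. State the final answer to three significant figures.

Wasting from the aeration tank: Q_w = V / θ_c = 2020 / 15.0 = 134.7 m³/d.

Q_w ≈ 135 m³/d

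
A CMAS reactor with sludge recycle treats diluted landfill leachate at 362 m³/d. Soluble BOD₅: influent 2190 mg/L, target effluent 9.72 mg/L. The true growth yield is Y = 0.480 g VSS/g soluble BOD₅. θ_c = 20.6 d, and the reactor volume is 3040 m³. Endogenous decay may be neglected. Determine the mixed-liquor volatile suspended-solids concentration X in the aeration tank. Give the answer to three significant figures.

From V·X = Y·Q·(S₀ − S)·θ_c (decay neglected): X = 0.480 × 362 × (2190 − 9.72) × 20.6 / 3040 = 2567 mg/L.

X ≈ 2570 mg/L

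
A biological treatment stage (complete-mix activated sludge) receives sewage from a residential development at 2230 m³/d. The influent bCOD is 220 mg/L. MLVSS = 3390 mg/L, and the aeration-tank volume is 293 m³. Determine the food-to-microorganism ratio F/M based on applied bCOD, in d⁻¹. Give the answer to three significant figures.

F/M ≈ 0.494 d⁻¹

F/M = Q·S₀ / (V·X) = 2230 × 220 / (293.0 × 3390) = 0.4939 g bCOD·(g VSS·d)⁻¹.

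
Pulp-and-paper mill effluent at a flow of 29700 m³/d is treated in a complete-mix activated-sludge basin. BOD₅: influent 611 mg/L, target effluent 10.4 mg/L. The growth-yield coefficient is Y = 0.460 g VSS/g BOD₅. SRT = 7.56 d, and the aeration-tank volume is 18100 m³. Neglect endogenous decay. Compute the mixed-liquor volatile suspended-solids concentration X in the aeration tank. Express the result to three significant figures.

Without decay, X = Y Q (S₀−S) θ_c / V = 0.460 × 29700 × (611 − 10.4) × 7.56 / 18100 = 3427 mg/L.

X ≈ 3430 mg/L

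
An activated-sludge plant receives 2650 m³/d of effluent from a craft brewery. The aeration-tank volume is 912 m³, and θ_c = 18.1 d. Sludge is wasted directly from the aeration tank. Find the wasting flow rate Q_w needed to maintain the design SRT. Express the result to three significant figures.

Q_w ≈ 50.4 m³/d

With mixed-liquor wasting, θ_c = V/Q_w, so Q_w = V/θ_c = 912.0/18.1 = 50.39 m³/d.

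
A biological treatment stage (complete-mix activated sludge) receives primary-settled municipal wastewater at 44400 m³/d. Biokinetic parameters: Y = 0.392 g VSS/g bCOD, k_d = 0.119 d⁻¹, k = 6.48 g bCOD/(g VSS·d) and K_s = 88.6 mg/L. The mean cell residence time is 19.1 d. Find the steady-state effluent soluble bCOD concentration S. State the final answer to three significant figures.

S ≈ 6.41 mg/L

For a completely mixed reactor with recycle the Lawrence–McCarty relation gives S = K_s·(1 + k_d·θ_c) / [θ_c·(Y·k − k_d) − 1] = 88.6 × (1 + 0.119 × 19.1) / [19.1 × (0.392 × 6.48 − 0.119) − 1] = 290.0 / 45.24 = 6.409 mg/L.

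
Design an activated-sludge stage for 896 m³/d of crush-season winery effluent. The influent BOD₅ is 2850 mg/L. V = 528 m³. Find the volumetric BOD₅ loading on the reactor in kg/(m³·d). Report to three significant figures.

L_v = Q S₀ / V = 896 × 2850 × 10⁻³ / 528.0 = 4.836 kg/(m³·d).

L_v ≈ 4.84 kg BOD₅/(m³·d)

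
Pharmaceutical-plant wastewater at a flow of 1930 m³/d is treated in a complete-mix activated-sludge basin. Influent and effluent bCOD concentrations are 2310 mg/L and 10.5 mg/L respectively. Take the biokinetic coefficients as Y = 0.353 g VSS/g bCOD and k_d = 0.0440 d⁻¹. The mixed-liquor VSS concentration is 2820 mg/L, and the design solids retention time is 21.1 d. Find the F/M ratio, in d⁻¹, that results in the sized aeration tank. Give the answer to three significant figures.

F/M ≈ 0.260 d⁻¹

Rearranging the biomass balance for a CMAS with decay, V = Y·Q·ΔS·θ_c / [X·(1+k_d θ_c)] = 0.353 × 1930 × (2310 − 10.5) × 21.1 / [2820 × (1 + 0.0440 × 21.1)] = 3.31×10^7 / 5438 = 6079 m³.
Food-to-microorganism ratio F/M = Q S₀ / (V X) = 1930 × 2310 / (6079 × 2820) = 0.2601 d⁻¹.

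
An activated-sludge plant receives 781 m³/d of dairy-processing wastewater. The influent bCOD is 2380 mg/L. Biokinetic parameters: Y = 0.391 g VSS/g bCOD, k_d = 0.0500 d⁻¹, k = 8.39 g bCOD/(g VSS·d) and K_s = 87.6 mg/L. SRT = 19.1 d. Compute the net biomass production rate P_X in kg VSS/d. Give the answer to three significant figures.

For a completely mixed reactor with recycle the Lawrence–McCarty relation gives S = K_s·(1 + k_d·θ_c) / [θ_c·(Y·k − k_d) − 1] = 87.6 × (1 + 0.0500 × 19.1) / [19.1 × (0.391 × 8.39 − 0.0500) − 1] = 171.3 / 60.70 = 2.821 mg/L.
Correct the yield for decay: Y_obs = Y/(1 + k_d θ_c) = 0.391 / (1 + 0.0500 × 19.1) = 0.391 / 1.955 = 0.2000.
Substrate removed = Q·(S₀ − S) = 781 m³/d × (2380 − 2.82) g/m³ = 1.86×10^6 g/d = 1857 kg/d.
P_X = Y_obs · Q(S₀ − S) = 0.2000 × 1857 = 371.3 kg VSS/d.

P_X ≈ 371 kg VSS/d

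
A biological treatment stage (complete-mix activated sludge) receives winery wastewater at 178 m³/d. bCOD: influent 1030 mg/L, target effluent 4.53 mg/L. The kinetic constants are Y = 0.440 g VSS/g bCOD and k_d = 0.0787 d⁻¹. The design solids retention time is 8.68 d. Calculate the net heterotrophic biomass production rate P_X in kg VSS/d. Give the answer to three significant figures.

P_X ≈ 47.7 kg VSS/d

Y_obs = Y / (1 + k_d θ_c) = 0.440 / (1 + 0.0787 × 8.68) = 0.440 / 1.683 = 0.2614.
Q·(S₀ − S) = 178 × (1030 − 4.53) × 10⁻³ = 182.5 kg/d removed.
P_X = Y_obs · Q(S₀ − S) = 0.2614 × 182.5 = 47.72 kg VSS/d.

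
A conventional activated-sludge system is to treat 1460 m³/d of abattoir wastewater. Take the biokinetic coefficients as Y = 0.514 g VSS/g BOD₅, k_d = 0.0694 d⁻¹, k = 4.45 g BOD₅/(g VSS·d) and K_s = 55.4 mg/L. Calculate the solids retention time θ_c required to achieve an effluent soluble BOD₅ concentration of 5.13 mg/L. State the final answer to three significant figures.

At the target effluent, Y k S/(K_s+S) = 0.514×4.45×5.13/60.53 = 0.1939 d⁻¹.
Then 1/θ_c = μ − k_d = 0.1939 − 0.0694 = 0.1245 d⁻¹, giving θ_c = 8.035 d.

θ_c ≈ 8.04 d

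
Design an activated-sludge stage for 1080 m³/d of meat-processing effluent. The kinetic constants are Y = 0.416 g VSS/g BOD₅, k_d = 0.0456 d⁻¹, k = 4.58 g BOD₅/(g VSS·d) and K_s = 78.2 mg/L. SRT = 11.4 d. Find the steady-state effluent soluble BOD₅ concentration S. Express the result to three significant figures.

From the Monod/SRT balance for a CMAS, S = K_s·(1+k_d θ_c)/[θ_c·(Y k − k_d) − 1] = 78.2 × (1 + 0.0456 × 11.4) / [11.4 × (0.416 × 4.58 − 0.0456) − 1] = 118.9 / 20.20 = 5.884 mg/L.

S ≈ 5.88 mg/L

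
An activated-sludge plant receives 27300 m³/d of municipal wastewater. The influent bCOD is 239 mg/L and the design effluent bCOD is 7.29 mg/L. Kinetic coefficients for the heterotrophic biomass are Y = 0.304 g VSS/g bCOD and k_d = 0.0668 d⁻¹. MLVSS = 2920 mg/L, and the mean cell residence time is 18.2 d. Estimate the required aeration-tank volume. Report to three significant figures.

V ≈ 5410 m³

From the SRT design equation V = Y Q (S₀−S) θ_c / [X (1 + k_d θ_c)] = 0.304 × 27300 × (239 − 7.29) × 18.2 / [2920 × (1 + 0.0668 × 18.2)] = 3.5×10^7 / 6470 = 5409 m³.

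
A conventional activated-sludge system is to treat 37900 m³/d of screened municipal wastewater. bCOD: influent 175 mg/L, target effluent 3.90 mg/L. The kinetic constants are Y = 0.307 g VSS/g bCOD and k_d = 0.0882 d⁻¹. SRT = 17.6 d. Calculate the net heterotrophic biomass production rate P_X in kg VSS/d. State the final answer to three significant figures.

P_X ≈ 780 kg VSS/d

The observed yield is Y_obs = Y/(1 + k_d·θ_c) = 0.307 / (1 + 0.0882 × 17.6) = 0.307 / 2.552 = 0.1203 g VSS per g bCOD removed.
Mass of bCOD removed per day: Q(S₀ − S) = 37900 × 171.1 g/m³ = 6485 kg/d.
So the net sludge growth is P_X = 0.1203 × 6485 = 780.0 kg VSS/d.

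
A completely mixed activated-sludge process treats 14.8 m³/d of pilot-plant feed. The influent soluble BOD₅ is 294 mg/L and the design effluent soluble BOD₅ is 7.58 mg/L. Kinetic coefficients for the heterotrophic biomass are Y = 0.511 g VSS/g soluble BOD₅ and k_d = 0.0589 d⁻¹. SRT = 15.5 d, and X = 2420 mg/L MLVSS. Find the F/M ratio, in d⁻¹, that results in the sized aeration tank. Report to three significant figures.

F/M ≈ 0.248 d⁻¹

Rearranging the biomass balance for a CMAS with decay, V = Y·Q·ΔS·θ_c / [X·(1+k_d θ_c)] = 0.511 × 14.8 × (294 − 7.58) × 15.5 / [2420 × (1 + 0.0589 × 15.5)] = 3.36×10^4 / 4629 = 7.253 m³.
F/M = Q·S₀ / (V·X) = 14.8 × 294 / (7.253 × 2420) = 0.2479 g soluble BOD₅·(g VSS·d)⁻¹.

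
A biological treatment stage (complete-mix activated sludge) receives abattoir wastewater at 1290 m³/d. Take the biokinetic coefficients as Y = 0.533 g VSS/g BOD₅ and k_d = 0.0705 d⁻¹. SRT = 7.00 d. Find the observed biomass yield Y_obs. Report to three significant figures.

Y_obs ≈ 0.357 g VSS/g BOD₅

Observed yield with endogenous decay: Y_obs = Y / (1 + k_d·θ_c) = 0.533 / (1 + 0.0705 × 7.00) = 0.533 / 1.494 = 0.3569 g VSS/g BOD₅.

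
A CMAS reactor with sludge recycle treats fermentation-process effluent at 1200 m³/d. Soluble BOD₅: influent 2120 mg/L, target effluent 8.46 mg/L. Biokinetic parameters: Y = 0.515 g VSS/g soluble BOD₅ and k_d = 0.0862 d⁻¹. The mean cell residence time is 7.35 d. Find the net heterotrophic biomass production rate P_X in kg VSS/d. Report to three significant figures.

P_X ≈ 799 kg VSS/d

Observed yield with endogenous decay: Y_obs = Y / (1 + k_d·θ_c) = 0.515 / (1 + 0.0862 × 7.35) = 0.515 / 1.634 = 0.3153 g VSS/g soluble BOD₅.
Substrate removed = Q·(S₀ − S) = 1200 m³/d × (2120 − 8.46) g/m³ = 2.53×10^6 g/d = 2534 kg/d.
Net biomass production P_X = Y_obs × Q·(S₀ − S) = 0.3153 × 2534 = 798.8 kg VSS/d.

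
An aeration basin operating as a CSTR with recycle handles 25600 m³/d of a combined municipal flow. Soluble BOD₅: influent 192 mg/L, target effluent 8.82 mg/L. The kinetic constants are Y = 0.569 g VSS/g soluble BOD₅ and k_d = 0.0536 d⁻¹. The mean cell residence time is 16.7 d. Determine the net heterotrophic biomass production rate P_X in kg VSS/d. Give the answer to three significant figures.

Observed yield with endogenous decay: Y_obs = Y / (1 + k_d·θ_c) = 0.569 / (1 + 0.0536 × 16.7) = 0.569 / 1.895 = 0.3002 g VSS/g soluble BOD₅.
Substrate removed = Q·(S₀ − S) = 25600 m³/d × (192 − 8.82) g/m³ = 4.69×10^6 g/d = 4689 kg/d.
Net biomass production P_X = Y_obs × Q·(S₀ − S) = 0.3002 × 4689 = 1408 kg VSS/d.

P_X ≈ 1410 kg VSS/d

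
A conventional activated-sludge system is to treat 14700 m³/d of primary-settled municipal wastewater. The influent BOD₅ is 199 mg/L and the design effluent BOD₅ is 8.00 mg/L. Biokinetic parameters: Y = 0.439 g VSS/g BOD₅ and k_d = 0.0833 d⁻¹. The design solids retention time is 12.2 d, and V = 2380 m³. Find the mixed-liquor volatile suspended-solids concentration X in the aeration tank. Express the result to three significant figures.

Solving the biomass balance for X: X = Y Q (S₀−S) θ_c / [V (1+k_d θ_c)] = 0.439 × 14700 × (199 − 8.00) × 12.2 / [2380 × (1 + 0.0833 × 12.2)] = 3134 mg/L.

X ≈ 3130 mg/L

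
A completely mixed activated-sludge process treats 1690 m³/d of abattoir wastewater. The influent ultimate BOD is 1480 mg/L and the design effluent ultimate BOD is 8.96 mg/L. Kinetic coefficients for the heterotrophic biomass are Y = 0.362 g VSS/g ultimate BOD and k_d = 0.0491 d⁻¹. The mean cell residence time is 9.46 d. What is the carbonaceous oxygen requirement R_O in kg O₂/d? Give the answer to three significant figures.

Y_obs = Y / (1 + k_d θ_c) = 0.362 / (1 + 0.0491 × 9.46) = 0.362 / 1.464 = 0.2472.
Substrate removed = Q·(S₀ − S) = 1690 m³/d × (1480 − 8.96) g/m³ = 2.49×10^6 g/d = 2486 kg/d.
P_X = Y_obs·Q·(S₀ − S) = 0.2472 × 2486 = 614.5 kg VSS/d.
Carbonaceous O₂ demand = substrate oxidised − cell-mass equivalent = 2486 − 1.42 × 614.5 = 1613 kg O₂/d.

R_O ≈ 1610 kg O₂/d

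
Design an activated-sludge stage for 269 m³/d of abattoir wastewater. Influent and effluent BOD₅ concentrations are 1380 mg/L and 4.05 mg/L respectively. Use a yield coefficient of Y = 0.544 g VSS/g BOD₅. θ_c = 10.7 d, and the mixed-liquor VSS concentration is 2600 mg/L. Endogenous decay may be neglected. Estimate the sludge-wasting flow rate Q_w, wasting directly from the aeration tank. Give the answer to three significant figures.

Q_w ≈ 77.4 m³/d

V·X = Y·Q·ΔS·θ_c gives V = 0.544 × 269 × (1380 − 4.05) × 10.7 / 2600 = 828.6 m³.
With mixed-liquor wasting, θ_c = V/Q_w, so Q_w = V/θ_c = 828.6/10.7 = 77.44 m³/d.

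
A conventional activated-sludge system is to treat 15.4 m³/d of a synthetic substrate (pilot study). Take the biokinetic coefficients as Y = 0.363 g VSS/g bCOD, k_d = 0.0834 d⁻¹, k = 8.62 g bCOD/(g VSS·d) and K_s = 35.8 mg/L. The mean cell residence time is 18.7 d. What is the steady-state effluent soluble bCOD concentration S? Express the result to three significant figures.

From the Monod/SRT balance for a CMAS, S = K_s·(1+k_d θ_c)/[θ_c·(Y k − k_d) − 1] = 35.8 × (1 + 0.0834 × 18.7) / [18.7 × (0.363 × 8.62 − 0.0834) − 1] = 91.63 / 55.95 = 1.638 mg/L.

S ≈ 1.64 mg/L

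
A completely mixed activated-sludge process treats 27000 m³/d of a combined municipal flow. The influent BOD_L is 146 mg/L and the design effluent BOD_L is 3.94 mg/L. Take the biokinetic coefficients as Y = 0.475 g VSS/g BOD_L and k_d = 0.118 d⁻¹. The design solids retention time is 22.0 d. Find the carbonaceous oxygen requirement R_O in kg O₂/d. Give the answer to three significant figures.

Correct the yield for decay: Y_obs = Y/(1 + k_d θ_c) = 0.475 / (1 + 0.118 × 22.0) = 0.475 / 3.596 = 0.1321.
Q·(S₀ − S) = 27000 × (146 − 3.94) × 10⁻³ = 3836 kg/d removed.
Net sludge production P_X = 0.1321 × 3836 = 506.7 kg VSS/d.
R_O = Q·ΔS − 1.42 P_X = 3836 − 719.4 = 3116 kg O₂/d.

R_O ≈ 3120 kg O₂/d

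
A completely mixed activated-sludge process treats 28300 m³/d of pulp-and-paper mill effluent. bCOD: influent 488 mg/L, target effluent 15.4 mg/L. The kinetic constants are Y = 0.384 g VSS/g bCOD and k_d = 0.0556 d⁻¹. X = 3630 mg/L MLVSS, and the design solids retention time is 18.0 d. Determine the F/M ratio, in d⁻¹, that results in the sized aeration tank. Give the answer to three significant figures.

F/M ≈ 0.299 d⁻¹

Rearranging the biomass balance for a CMAS with decay, V = Y·Q·ΔS·θ_c / [X·(1+k_d θ_c)] = 0.384 × 28300 × (488 − 15.4) × 18.0 / [3630 × (1 + 0.0556 × 18.0)] = 9.24×10^7 / 7263 = 12728 m³.
F/M = Q·S₀ / (V·X) = 28300 × 488 / (12728 × 3630) = 0.2989 g bCOD·(g VSS·d)⁻¹.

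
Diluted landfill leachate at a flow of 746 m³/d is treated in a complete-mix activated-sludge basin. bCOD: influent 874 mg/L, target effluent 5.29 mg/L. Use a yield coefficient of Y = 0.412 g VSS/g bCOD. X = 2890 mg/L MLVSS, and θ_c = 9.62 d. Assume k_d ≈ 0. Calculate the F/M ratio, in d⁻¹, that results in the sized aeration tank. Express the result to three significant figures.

F/M ≈ 0.254 d⁻¹

Biomass mass balance (decay neglected): V·X = Y·Q·(S₀ − S)·θ_c, so V = 0.412 × 746 × (874 − 5.29) × 9.62 / 2890 = 888.8 m³.
F/M = Q·S₀ / (V·X) = 746 × 874 / (888.8 × 2890) = 0.2538 g bCOD·(g VSS·d)⁻¹.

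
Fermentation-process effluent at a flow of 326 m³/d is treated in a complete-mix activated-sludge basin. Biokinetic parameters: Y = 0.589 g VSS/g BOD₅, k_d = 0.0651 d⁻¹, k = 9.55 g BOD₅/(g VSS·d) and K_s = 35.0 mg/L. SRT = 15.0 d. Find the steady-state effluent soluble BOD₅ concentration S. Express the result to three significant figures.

S ≈ 0.840 mg/L

Effluent substrate depends only on kinetics and SRT: S = K_s(1 + k_d θ_c) / [θ_c(Yk − k_d) − 1] = 35.0 × (1 + 0.0651 × 15.0) / [15.0 × (0.589 × 9.55 − 0.0651) − 1] = 69.18 / 82.40 = 0.8396 mg/L.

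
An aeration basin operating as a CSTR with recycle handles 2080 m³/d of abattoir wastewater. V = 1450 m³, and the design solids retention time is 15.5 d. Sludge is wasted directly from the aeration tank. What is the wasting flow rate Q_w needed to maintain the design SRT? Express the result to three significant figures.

Q_w ≈ 93.5 m³/d

For wasting at MLVSS concentration, Q_w = V/θ_c = 1450/15.5 = 93.55 m³/d.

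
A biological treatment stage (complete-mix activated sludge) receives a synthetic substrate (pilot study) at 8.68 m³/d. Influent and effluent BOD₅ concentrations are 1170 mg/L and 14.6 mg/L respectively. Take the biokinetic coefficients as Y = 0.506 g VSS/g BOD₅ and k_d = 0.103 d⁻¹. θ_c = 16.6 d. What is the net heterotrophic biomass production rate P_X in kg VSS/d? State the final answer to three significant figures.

P_X ≈ 1.87 kg VSS/d

The observed yield is Y_obs = Y/(1 + k_d·θ_c) = 0.506 / (1 + 0.103 × 16.6) = 0.506 / 2.710 = 0.1867 g VSS per g BOD₅ removed.
Substrate removed = Q·(S₀ − S) = 8.68 m³/d × (1170 − 14.6) g/m³ = 1×10^4 g/d = 10.03 kg/d.
Net biomass production P_X = Y_obs × Q·(S₀ − S) = 0.1867 × 10.03 = 1.873 kg VSS/d.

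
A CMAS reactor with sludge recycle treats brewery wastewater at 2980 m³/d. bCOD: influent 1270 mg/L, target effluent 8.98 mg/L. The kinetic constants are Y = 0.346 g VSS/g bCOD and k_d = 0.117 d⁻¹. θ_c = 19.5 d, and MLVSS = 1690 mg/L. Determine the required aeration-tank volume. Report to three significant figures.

V ≈ 4570 m³

Rearranging the biomass balance for a CMAS with decay, V = Y·Q·ΔS·θ_c / [X·(1+k_d θ_c)] = 0.346 × 2980 × (1270 − 8.98) × 19.5 / [1690 × (1 + 0.117 × 19.5)] = 2.54×10^7 / 5546 = 4572 m³.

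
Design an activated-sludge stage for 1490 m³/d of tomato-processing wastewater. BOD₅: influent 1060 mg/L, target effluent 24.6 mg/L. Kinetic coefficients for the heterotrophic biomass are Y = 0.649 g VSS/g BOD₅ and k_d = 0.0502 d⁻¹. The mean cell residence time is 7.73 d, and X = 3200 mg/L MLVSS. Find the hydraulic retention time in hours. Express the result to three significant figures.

From the SRT design equation V = Y Q (S₀−S) θ_c / [X (1 + k_d θ_c)] = 0.649 × 1490 × (1060 − 24.6) × 7.73 / [3200 × (1 + 0.0502 × 7.73)] = 7.74×10^6 / 4442 = 1742 m³.
Hydraulic retention time τ = V/Q = 1742 / 1490 = 1.169 d = 28.07 h.

τ ≈ 28.1 h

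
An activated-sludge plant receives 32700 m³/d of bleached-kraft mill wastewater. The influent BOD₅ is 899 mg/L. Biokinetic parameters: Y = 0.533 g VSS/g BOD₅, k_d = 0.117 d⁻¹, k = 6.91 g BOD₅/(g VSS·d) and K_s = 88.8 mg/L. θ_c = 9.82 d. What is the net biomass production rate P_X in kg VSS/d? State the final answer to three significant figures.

P_X ≈ 7250 kg VSS/d

For a completely mixed reactor with recycle the Lawrence–McCarty relation gives S = K_s·(1 + k_d·θ_c) / [θ_c·(Y·k − k_d) − 1] = 88.8 × (1 + 0.117 × 9.82) / [9.82 × (0.533 × 6.91 − 0.117) − 1] = 190.8 / 34.02 = 5.609 mg/L.
Correct the yield for decay: Y_obs = Y/(1 + k_d θ_c) = 0.533 / (1 + 0.117 × 9.82) = 0.533 / 2.149 = 0.2480.
ΔS = 899 − 5.61 = 893.4 mg/L, so the substrate removal rate is 32700 × 893.4/1000 = 29214 kg BOD₅/d.
Biomass produced: P_X = Y_obs·Q·ΔS = 0.2480 × 29214 ≈ 7246 kg VSS/d.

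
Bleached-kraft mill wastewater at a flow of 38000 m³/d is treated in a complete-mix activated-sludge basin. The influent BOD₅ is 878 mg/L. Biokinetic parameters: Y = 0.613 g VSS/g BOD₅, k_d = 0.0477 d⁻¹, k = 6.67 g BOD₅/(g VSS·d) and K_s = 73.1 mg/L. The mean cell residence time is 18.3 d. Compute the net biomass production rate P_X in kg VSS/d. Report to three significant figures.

P_X ≈ 10900 kg VSS/d

Effluent substrate depends only on kinetics and SRT: S = K_s(1 + k_d θ_c) / [θ_c(Yk − k_d) − 1] = 73.1 × (1 + 0.0477 × 18.3) / [18.3 × (0.613 × 6.67 − 0.0477) − 1] = 136.9 / 72.95 = 1.877 mg/L.
Observed yield with endogenous decay: Y_obs = Y / (1 + k_d·θ_c) = 0.613 / (1 + 0.0477 × 18.3) = 0.613 / 1.873 = 0.3273 g VSS/g BOD₅.
ΔS = 878 − 1.88 = 876.1 mg/L, so the substrate removal rate is 38000 × 876.1/1000 = 33293 kg BOD₅/d.
Net biomass production P_X = Y_obs × Q·(S₀ − S) = 0.3273 × 33293 = 10897 kg VSS/d.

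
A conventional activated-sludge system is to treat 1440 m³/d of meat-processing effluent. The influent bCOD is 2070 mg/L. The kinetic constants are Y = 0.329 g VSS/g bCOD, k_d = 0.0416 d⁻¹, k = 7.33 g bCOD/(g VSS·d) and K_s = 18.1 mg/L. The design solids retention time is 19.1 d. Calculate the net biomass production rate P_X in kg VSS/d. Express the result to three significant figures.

Effluent substrate depends only on kinetics and SRT: S = K_s(1 + k_d θ_c) / [θ_c(Yk − k_d) − 1] = 18.1 × (1 + 0.0416 × 19.1) / [19.1 × (0.329 × 7.33 − 0.0416) − 1] = 32.48 / 44.27 = 0.7338 mg/L.
Correct the yield for decay: Y_obs = Y/(1 + k_d θ_c) = 0.329 / (1 + 0.0416 × 19.1) = 0.329 / 1.795 = 0.1833.
ΔS = 2070 − 0.734 = 2069 mg/L, so the substrate removal rate is 1440 × 2069/1000 = 2980 kg bCOD/d.
Net biomass production P_X = Y_obs × Q·(S₀ − S) = 0.1833 × 2980 = 546.3 kg VSS/d.

P_X ≈ 546 kg VSS/d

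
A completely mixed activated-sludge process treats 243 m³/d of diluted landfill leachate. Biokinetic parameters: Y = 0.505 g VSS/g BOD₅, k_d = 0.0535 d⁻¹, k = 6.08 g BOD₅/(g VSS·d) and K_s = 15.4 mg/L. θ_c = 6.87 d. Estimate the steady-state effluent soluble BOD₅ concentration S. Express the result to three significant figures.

From the Monod/SRT balance for a CMAS, S = K_s·(1+k_d θ_c)/[θ_c·(Y k − k_d) − 1] = 15.4 × (1 + 0.0535 × 6.87) / [6.87 × (0.505 × 6.08 − 0.0535) − 1] = 21.06 / 19.73 = 1.068 mg/L.

S ≈ 1.07 mg/L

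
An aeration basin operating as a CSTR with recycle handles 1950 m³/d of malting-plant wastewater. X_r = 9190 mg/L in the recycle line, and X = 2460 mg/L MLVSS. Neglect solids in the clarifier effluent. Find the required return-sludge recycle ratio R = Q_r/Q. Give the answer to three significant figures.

R ≈ 0.366

Mass balance around the secondary clarifier (neglecting effluent solids): R = X / (X_r − X) = 2460 / (9190 − 2460) = 0.3655.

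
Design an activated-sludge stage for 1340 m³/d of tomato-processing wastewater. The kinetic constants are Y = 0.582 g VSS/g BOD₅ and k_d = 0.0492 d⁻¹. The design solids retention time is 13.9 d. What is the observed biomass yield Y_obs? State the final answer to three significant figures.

Y_obs = Y / (1 + k_d θ_c) = 0.582 / (1 + 0.0492 × 13.9) = 0.582 / 1.684 = 0.3456.

Y_obs ≈ 0.346 g VSS/g BOD₅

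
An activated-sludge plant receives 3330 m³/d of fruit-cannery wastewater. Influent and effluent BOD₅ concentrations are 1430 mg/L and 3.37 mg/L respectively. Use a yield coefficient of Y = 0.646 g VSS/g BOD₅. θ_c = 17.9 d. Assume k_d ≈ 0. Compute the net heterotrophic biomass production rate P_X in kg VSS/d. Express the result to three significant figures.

Since k_d ≈ 0, Y_obs = Y = 0.646 g VSS/g BOD₅.
ΔS = 1430 − 3.37 = 1427 mg/L, so the substrate removal rate is 3330 × 1427/1000 = 4751 kg BOD₅/d.
Net biomass production P_X = Y_obs × Q·(S₀ − S) = 0.6460 × 4751 = 3069 kg VSS/d.

P_X ≈ 3070 kg VSS/d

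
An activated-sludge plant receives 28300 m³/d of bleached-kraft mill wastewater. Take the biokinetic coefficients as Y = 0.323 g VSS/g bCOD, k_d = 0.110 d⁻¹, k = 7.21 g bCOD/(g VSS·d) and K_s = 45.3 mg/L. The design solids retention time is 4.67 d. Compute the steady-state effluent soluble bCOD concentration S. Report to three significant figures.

From the Monod/SRT balance for a CMAS, S = K_s·(1+k_d θ_c)/[θ_c·(Y k − k_d) − 1] = 45.3 × (1 + 0.110 × 4.67) / [4.67 × (0.323 × 7.21 − 0.110) − 1] = 68.57 / 9.362 = 7.324 mg/L.

S ≈ 7.32 mg/L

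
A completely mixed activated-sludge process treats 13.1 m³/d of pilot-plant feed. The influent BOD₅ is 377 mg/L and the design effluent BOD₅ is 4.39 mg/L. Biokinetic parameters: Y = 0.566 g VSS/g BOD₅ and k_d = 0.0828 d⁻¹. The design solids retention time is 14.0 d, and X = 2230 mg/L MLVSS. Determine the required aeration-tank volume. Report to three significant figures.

From the SRT design equation V = Y Q (S₀−S) θ_c / [X (1 + k_d θ_c)] = 0.566 × 13.1 × (377 − 4.39) × 14.0 / [2230 × (1 + 0.0828 × 14.0)] = 3.87×10^4 / 4815 = 8.033 m³.

V ≈ 8.03 m³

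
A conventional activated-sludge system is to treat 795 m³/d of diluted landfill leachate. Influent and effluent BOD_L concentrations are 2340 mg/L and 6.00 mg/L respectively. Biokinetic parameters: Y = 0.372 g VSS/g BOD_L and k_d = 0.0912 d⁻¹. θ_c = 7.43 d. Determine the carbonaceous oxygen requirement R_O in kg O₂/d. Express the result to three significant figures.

R_O ≈ 1270 kg O₂/d

Correct the yield for decay: Y_obs = Y/(1 + k_d θ_c) = 0.372 / (1 + 0.0912 × 7.43) = 0.372 / 1.678 = 0.2217.
Mass of BOD_L removed per day: Q(S₀ − S) = 795 × 2334 g/m³ = 1856 kg/d.
Biomass synthesised: P_X = Y_obs × 1856 = 411.5 kg VSS/d.
R_O = Q·ΔS − 1.42 P_X = 1856 − 584.3 = 1271 kg O₂/d.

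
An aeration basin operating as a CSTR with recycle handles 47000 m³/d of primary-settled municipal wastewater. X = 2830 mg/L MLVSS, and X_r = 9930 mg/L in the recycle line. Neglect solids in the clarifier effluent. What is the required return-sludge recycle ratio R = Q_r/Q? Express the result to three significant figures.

R = Q_r/Q = X/(X_r − X) = 2830 / (9930 − 2830) = 0.3986.

R ≈ 0.399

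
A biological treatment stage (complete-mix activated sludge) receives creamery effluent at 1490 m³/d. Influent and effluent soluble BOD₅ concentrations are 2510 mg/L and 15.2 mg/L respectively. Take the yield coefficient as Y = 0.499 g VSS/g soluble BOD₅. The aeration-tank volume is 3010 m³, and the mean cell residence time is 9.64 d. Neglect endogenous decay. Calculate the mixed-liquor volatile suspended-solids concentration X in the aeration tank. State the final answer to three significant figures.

X ≈ 5940 mg/L

From V·X = Y·Q·(S₀ − S)·θ_c (decay neglected): X = 0.499 × 1490 × (2510 − 15.2) × 9.64 / 3010 = 5941 mg/L.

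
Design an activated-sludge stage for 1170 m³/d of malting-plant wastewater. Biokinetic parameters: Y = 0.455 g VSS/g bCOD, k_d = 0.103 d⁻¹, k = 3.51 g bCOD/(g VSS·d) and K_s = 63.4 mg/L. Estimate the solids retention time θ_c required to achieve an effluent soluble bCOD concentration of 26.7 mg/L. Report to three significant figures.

At the target effluent, Y k S/(K_s+S) = 0.455×3.51×26.7/90.10 = 0.4733 d⁻¹.
Then 1/θ_c = μ − k_d = 0.4733 − 0.103 = 0.3703 d⁻¹, giving θ_c = 2.701 d.

θ_c ≈ 2.70 d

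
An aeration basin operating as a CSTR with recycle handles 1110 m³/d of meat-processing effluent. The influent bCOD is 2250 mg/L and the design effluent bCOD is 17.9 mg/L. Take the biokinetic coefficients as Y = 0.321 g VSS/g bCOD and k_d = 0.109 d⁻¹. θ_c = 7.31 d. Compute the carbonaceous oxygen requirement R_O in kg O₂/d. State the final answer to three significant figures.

R_O ≈ 1850 kg O₂/d

The observed yield is Y_obs = Y/(1 + k_d·θ_c) = 0.321 / (1 + 0.109 × 7.31) = 0.321 / 1.797 = 0.1787 g VSS per g bCOD removed.
Mass of bCOD removed per day: Q(S₀ − S) = 1110 × 2232 g/m³ = 2478 kg/d.
Net sludge production P_X = 0.1787 × 2478 = 442.6 kg VSS/d.
R_O = Q·(S₀ − S) − 1.42·P_X = 2478 − 1.42 × 442.6 = 1849 kg O₂/d.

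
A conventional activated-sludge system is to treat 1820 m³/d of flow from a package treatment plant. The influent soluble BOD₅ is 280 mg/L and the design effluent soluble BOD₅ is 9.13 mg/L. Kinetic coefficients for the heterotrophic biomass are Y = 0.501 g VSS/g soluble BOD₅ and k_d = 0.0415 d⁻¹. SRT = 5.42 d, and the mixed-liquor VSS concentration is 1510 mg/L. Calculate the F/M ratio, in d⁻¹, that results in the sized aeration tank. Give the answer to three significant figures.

Steady-state biomass mass balance: V·X·(1 + k_d·θ_c) = Y·Q·(S₀ − S)·θ_c, so V = 0.501 × 1820 × (280 − 9.13) × 5.42 / [1510 × (1 + 0.0415 × 5.42)] = 1.34×10^6 / 1850 = 723.7 m³.
Food-to-microorganism ratio F/M = Q S₀ / (V X) = 1820 × 280 / (723.7 × 1510) = 0.4663 d⁻¹.

F/M ≈ 0.466 d⁻¹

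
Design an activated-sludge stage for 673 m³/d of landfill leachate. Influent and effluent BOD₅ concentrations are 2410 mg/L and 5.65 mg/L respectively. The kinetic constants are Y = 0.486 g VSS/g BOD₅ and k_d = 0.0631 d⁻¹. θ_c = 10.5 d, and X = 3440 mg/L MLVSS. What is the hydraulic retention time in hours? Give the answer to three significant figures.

τ ≈ 51.5 h

Rearranging the biomass balance for a CMAS with decay, V = Y·Q·ΔS·θ_c / [X·(1+k_d θ_c)] = 0.486 × 673 × (2410 − 5.65) × 10.5 / [3440 × (1 + 0.0631 × 10.5)] = 8.26×10^6 / 5719 = 1444 m³.
Hydraulic retention time τ = V/Q = 1444 / 673 = 2.145 d = 51.49 h.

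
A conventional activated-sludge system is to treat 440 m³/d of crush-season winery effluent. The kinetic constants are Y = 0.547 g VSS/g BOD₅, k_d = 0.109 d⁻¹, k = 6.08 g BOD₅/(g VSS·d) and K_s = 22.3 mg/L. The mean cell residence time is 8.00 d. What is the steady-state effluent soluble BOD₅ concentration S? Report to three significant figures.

S ≈ 1.69 mg/L

For a completely mixed reactor with recycle the Lawrence–McCarty relation gives S = K_s·(1 + k_d·θ_c) / [θ_c·(Y·k − k_d) − 1] = 22.3 × (1 + 0.109 × 8.00) / [8.00 × (0.547 × 6.08 − 0.109) − 1] = 41.75 / 24.73 = 1.688 mg/L.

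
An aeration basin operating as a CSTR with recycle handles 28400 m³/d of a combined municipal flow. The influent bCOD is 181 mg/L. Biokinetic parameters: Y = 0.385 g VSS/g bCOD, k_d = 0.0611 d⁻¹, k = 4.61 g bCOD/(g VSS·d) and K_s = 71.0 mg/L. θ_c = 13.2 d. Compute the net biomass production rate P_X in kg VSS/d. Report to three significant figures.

P_X ≈ 1060 kg VSS/d

Effluent substrate depends only on kinetics and SRT: S = K_s(1 + k_d θ_c) / [θ_c(Yk − k_d) − 1] = 71.0 × (1 + 0.0611 × 13.2) / [13.2 × (0.385 × 4.61 − 0.0611) − 1] = 128.3 / 21.62 = 5.932 mg/L.
Y_obs = Y / (1 + k_d θ_c) = 0.385 / (1 + 0.0611 × 13.2) = 0.385 / 1.807 = 0.2131.
ΔS = 181 − 5.93 = 175.1 mg/L, so the substrate removal rate is 28400 × 175.1/1000 = 4972 kg bCOD/d.
Net biomass production P_X = Y_obs × Q·(S₀ − S) = 0.2131 × 4972 = 1060 kg VSS/d.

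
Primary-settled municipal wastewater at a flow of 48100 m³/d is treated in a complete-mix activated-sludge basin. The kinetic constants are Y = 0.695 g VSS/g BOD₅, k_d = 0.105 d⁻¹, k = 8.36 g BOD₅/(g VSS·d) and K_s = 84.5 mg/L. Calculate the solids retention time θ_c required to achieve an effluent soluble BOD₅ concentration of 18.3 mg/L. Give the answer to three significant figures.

θ_c ≈ 1.08 d

From 1/θ_c = Y·k·S/(K_s + S) − k_d: Y·k·S/(K_s+S) = 0.695 × 8.36 × 18.3 / (84.5 + 18.3) = 1.034 d⁻¹.
Then 1/θ_c = μ − k_d = 1.034 − 0.105 = 0.9293 d⁻¹, giving θ_c = 1.076 d.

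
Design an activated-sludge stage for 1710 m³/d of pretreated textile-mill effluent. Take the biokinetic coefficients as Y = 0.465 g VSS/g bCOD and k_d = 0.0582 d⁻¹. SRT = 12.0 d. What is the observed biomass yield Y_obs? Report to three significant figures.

Y_obs ≈ 0.274 g VSS/g bCOD

Y_obs = Y / (1 + k_d θ_c) = 0.465 / (1 + 0.0582 × 12.0) = 0.465 / 1.698 = 0.2738.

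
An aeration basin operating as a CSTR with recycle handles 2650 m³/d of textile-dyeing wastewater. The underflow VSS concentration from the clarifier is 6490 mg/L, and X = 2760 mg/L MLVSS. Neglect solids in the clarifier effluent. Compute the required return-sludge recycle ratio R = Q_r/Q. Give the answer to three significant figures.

R ≈ 0.740

R = Q_r/Q = X/(X_r − X) = 2760 / (6490 − 2760) = 0.7399.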